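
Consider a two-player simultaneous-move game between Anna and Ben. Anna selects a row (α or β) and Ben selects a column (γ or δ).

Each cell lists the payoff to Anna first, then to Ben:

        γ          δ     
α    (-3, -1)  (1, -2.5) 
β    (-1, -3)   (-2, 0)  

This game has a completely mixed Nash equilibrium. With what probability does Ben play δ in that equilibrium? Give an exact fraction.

Let c be the probability that Ben plays γ. In a completely mixed equilibrium, Anna must be indifferent between α and β.
Anna's expected payoff from α is −3c + (1−c); from β it is −c − 2(1−c).
Setting these equal: −4c + 1 = c − 2, so c = 3/5.
Therefore Ben plays δ with probability 1 − 3/5 = 2/5.

2/5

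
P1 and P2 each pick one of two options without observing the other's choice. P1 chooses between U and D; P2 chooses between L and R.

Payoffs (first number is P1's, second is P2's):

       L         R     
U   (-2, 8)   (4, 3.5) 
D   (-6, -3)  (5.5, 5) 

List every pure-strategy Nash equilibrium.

(U, L): P1 gets -2 ≥ -6 from D, and P2 gets 8 ≥ 3.5 from R — Nash equilibrium.
(U, R): P1 prefers D (5.5 > 4); P2 prefers L (8 > 3.5) — not an equilibrium.
(D, L): P1 prefers U (-2 > -6); P2 prefers R (5 > -3) — not an equilibrium.
(D, R): P1 gets 5.5 ≥ 4 from U, and P2 gets 5 ≥ -3 from L — Nash equilibrium.

(U, L) and (D, R)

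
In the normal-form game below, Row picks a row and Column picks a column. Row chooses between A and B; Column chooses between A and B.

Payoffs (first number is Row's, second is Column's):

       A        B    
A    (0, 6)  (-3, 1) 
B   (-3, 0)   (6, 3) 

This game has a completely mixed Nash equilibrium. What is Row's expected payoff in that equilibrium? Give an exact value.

First find y, the probability Column plays A, from Row's indifference between A and B: −3(1−y) = −3y + 6(1−y), giving y = 3/4.
Since Row is indifferent in equilibrium, Row's expected payoff equals the payoff from either row against (3/4, 1/4). Using A: −3(1/4) = -3/4.

-3/4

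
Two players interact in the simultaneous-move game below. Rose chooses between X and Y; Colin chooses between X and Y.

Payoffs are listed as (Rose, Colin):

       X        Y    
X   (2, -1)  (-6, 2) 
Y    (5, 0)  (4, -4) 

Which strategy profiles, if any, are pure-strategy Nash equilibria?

(Y, X)

(X, X): Rose prefers Y (5 > 2); Colin prefers Y (2 > -1) — not an equilibrium.
(X, Y): Rose prefers Y (4 > -6) — not an equilibrium.
(Y, X): Rose gets 5 ≥ 2 from X, and Colin gets 0 ≥ -4 from Y — Nash equilibrium.
(Y, Y): Colin prefers X (0 > -4) — not an equilibrium.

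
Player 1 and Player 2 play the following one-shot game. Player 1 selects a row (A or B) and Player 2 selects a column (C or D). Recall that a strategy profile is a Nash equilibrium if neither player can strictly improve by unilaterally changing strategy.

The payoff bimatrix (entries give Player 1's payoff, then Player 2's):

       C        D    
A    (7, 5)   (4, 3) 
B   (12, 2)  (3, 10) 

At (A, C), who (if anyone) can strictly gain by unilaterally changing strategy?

Player 1 at (A, C) earns 7; deviating to B yields 12 — a strict improvement.
Player 2 earns 5; deviating to D yields 3 — not better.
Only Player 1 has a strictly profitable deviation.

Player 1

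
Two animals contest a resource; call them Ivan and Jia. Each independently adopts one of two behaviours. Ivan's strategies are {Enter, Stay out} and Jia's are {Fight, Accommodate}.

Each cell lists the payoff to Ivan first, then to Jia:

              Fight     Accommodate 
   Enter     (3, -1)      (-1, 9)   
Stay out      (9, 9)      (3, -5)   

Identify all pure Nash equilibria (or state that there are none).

(Enter, Fight): Ivan prefers Stay out (9 > 3); Jia prefers Accommodate (9 > -1) — not an equilibrium.
(Enter, Accommodate): Ivan prefers Stay out (3 > -1) — not an equilibrium.
(Stay out, Fight): Ivan gets 9 ≥ 3 from Enter, and Jia gets 9 ≥ -5 from Accommodate — Nash equilibrium.
(Stay out, Accommodate): Jia prefers Fight (9 > -5) — not an equilibrium.

(Stay out, Fight)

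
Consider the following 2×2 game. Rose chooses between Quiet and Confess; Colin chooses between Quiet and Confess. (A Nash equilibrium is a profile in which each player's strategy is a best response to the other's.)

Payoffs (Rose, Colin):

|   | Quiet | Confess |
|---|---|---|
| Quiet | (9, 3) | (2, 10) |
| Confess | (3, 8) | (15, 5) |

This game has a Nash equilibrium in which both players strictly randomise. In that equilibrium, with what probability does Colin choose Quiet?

13/19

Let q be the probability that Colin plays Quiet. In a completely mixed equilibrium, Rose must be indifferent between Quiet and Confess.
Rose's expected payoff from Quiet is 9q + 2(1−q); from Confess it is 3q + 15(1−q).
Setting these equal: 7q + 2 = −12q + 15, so q = 13/19.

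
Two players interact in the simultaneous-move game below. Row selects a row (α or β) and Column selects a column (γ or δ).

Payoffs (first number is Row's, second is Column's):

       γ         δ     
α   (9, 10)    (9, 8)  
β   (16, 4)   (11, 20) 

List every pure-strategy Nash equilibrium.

(α, γ): Row prefers β (16 > 9) — not an equilibrium.
(α, δ): Row prefers β (11 > 9); Column prefers γ (10 > 8) — not an equilibrium.
(β, γ): Column prefers δ (20 > 4) — not an equilibrium.
(β, δ): Row gets 11 ≥ 9 from α, and Column gets 20 ≥ 4 from γ — Nash equilibrium.

(β, δ)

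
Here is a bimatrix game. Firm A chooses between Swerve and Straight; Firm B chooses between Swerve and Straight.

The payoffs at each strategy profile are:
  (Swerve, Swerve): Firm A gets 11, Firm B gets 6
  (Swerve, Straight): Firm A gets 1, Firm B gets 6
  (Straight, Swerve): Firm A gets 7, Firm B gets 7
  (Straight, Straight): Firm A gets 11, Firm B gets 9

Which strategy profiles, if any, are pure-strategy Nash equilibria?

(Swerve, Swerve): Firm A gets 11 ≥ 7 from Straight, and Firm B gets 6 ≥ 6 from Straight — Nash equilibrium.
(Swerve, Straight): Firm A prefers Straight (11 > 1) — not an equilibrium.
(Straight, Swerve): Firm A prefers Swerve (11 > 7); Firm B prefers Straight (9 > 7) — not an equilibrium.
(Straight, Straight): Firm A gets 11 ≥ 1 from Swerve, and Firm B gets 9 ≥ 7 from Swerve — Nash equilibrium.

(Swerve, Swerve) and (Straight, Straight)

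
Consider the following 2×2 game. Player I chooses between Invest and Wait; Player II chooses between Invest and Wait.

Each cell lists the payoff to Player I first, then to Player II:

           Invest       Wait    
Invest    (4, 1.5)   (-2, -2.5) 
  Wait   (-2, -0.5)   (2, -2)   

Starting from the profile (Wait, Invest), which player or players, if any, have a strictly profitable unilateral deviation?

Player I at (Wait, Invest) earns -2; deviating to Invest yields 4 — a strict improvement.
Player II earns -0.5; deviating to Wait yields -2 — not better.
Only Player I has a strictly profitable deviation.

Player I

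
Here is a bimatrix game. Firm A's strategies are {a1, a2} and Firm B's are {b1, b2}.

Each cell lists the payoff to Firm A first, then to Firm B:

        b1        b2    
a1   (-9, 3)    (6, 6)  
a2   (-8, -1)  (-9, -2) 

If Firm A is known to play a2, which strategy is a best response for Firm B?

b1

Against a2, Firm B earns -1 from b1 and -2 from b2.
So b1 is the best response.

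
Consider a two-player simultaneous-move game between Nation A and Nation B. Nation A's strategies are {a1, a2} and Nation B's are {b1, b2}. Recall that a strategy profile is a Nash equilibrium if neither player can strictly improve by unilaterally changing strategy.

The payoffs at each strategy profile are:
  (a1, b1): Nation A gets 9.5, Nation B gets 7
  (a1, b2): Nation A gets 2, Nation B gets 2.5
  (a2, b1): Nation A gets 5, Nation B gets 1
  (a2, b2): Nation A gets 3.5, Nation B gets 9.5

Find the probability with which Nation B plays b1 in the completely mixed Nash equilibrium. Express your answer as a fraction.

1/4

Let q be the probability that Nation B plays b1. In a completely mixed equilibrium, Nation A must be indifferent between a1 and a2.
Nation A's expected payoff from a1 is 9.5q + 2(1−q); from a2 it is 5q + 3.5(1−q).
Setting these equal: 7.5q + 2 = 1.5q + 3.5, so q = 1/4.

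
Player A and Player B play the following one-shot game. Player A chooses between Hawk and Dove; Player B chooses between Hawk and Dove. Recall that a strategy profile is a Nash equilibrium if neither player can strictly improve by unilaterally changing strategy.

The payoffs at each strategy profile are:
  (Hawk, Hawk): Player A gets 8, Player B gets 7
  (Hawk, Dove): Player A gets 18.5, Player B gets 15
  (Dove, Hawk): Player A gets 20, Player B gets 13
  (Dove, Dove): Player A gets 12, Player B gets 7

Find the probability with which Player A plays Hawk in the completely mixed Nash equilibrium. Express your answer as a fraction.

3/7

Let x be the probability that Player A plays Hawk. In a completely mixed equilibrium, Player B must be indifferent between Hawk and Dove.
Player B's expected payoff from Hawk is 7x + 13(1−x); from Dove it is 15x + 7(1−x).
Setting these equal: −6x + 13 = 8x + 7, so x = 3/7.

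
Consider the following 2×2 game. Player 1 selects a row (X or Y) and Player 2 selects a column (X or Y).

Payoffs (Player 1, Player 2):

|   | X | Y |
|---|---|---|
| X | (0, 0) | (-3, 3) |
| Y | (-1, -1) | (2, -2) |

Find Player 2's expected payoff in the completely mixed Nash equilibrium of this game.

-3/4

First find x, the probability Player 1 plays X, from Player 2's indifference between X and Y: −(1−x) = 3x − 2(1−x), giving x = 1/4.
Since Player 2 is indifferent in equilibrium, Player 2's expected payoff equals the payoff from either column against (1/4, 3/4). Using X: −(3/4) = -3/4.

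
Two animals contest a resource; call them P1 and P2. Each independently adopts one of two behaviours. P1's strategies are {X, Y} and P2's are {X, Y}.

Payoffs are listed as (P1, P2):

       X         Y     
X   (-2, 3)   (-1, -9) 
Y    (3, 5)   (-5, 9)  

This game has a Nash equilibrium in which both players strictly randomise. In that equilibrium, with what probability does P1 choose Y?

Let x be the probability that P1 plays X. In a completely mixed equilibrium, P2 must be indifferent between X and Y.
P2's expected payoff from X is 3x + 5(1−x); from Y it is −9x + 9(1−x).
Setting these equal: −2x + 5 = −18x + 9, so x = 1/4.
Therefore P1 plays Y with probability 1 − 1/4 = 3/4.

3/4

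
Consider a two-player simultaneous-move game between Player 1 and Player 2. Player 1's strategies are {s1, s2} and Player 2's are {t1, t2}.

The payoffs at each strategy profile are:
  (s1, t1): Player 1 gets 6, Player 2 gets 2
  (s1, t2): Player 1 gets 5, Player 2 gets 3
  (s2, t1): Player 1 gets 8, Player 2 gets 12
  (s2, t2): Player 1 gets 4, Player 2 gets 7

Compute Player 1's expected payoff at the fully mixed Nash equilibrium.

16/3

First find y, the probability Player 2 plays t1, from Player 1's indifference between s1 and s2: 6y + 5(1−y) = 8y + 4(1−y), giving y = 1/3.
Since Player 1 is indifferent in equilibrium, Player 1's expected payoff equals the payoff from either row against (1/3, 2/3). Using s1: 6(1/3) + 5(2/3) = 16/3.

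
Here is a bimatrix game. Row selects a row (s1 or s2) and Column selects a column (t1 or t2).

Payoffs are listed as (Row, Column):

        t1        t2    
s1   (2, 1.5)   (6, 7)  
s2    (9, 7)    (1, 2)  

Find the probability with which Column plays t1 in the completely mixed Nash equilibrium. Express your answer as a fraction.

5/12

Let y be the probability that Column plays t1. In a completely mixed equilibrium, Row must be indifferent between s1 and s2.
Row's expected payoff from s1 is 2y + 6(1−y); from s2 it is 9y + (1−y).
Setting these equal: −4y + 6 = 8y + 1, so y = 5/12.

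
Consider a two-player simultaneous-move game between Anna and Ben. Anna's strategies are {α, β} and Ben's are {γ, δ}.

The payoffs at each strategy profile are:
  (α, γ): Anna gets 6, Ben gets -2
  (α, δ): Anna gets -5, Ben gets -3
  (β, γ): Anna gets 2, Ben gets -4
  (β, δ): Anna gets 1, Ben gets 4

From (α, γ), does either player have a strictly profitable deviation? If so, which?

Anna at (α, γ) earns 6; deviating to β yields 2 — not better.
Ben earns -2; deviating to δ yields -3 — not better.
Neither player can strictly improve; the profile is a Nash equilibrium.

Neither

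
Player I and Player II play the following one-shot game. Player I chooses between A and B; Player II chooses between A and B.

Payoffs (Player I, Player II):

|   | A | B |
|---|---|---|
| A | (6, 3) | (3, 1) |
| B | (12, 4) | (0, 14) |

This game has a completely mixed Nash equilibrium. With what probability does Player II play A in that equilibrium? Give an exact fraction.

Let y be the probability that Player II plays A. In a completely mixed equilibrium, Player I must be indifferent between A and B.
Player I's expected payoff from A is 6y + 3(1−y); from B it is 12y.
Setting these equal: 3y + 3 = 12y, so y = 1/3.

1/3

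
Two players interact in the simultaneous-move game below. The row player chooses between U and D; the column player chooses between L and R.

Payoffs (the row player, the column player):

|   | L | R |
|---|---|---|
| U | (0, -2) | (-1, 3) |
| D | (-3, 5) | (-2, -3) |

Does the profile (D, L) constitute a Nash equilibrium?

No

At (D, L), the row player earns -3; switching to U would give 0, so the row player would deviate.
The column player earns 5; switching to R would give -3, so the column player has no profitable deviation.
Since at least one player can profitably deviate, this is not a Nash equilibrium.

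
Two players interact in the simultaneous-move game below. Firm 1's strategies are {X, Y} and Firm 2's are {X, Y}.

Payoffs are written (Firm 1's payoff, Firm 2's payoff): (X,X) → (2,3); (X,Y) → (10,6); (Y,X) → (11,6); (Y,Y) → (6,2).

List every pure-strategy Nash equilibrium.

(X, X): Firm 1 prefers Y (11 > 2); Firm 2 prefers Y (6 > 3) — not an equilibrium.
(X, Y): Firm 1 gets 10 ≥ 6 from Y, and Firm 2 gets 6 ≥ 3 from X — Nash equilibrium.
(Y, X): Firm 1 gets 11 ≥ 2 from X, and Firm 2 gets 6 ≥ 2 from Y — Nash equilibrium.
(Y, Y): Firm 1 prefers X (10 > 6); Firm 2 prefers X (6 > 2) — not an equilibrium.

(X, Y) and (Y, X)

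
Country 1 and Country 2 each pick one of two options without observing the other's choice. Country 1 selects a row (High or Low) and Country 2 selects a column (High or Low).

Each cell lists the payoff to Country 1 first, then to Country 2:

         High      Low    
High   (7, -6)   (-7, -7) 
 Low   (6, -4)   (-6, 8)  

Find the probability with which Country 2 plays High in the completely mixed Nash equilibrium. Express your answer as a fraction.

1/2

Let y be the probability that Country 2 plays High. In a completely mixed equilibrium, Country 1 must be indifferent between High and Low.
Country 1's expected payoff from High is 7y − 7(1−y); from Low it is 6y − 6(1−y).
Setting these equal: 14y − 7 = 12y − 6, so y = 1/2.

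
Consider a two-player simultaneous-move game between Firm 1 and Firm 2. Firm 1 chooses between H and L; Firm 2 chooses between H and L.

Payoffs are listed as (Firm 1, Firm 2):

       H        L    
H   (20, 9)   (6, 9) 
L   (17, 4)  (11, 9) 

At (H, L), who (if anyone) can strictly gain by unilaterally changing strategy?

Firm 1 at (H, L) earns 6; deviating to L yields 11 — a strict improvement.
Firm 2 earns 9; deviating to H yields 9 — not better.
Only Firm 1 has a strictly profitable deviation.

Firm 1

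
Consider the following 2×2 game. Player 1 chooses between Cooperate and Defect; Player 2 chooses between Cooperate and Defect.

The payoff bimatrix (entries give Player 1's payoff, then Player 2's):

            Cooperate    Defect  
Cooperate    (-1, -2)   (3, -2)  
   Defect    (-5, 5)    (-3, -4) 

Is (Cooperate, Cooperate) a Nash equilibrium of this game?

At (Cooperate, Cooperate), Player 1 earns -1; switching to Defect would give -5, so Player 1 has no profitable deviation.
Player 2 earns -2; switching to Defect would give -2, so Player 2 has no profitable deviation.
Neither player can gain by a unilateral deviation, so this profile is a Nash equilibrium.

Yes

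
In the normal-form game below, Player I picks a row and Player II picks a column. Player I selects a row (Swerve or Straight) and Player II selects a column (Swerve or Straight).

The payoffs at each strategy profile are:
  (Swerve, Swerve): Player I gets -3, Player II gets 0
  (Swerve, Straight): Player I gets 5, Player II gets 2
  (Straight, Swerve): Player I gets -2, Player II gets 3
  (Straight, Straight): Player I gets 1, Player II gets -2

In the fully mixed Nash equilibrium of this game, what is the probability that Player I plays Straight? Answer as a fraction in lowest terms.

Let p be the probability that Player I plays Swerve. In a completely mixed equilibrium, Player II must be indifferent between Swerve and Straight.
Player II's expected payoff from Swerve is 3(1−p); from Straight it is 2p − 2(1−p).
Setting these equal: −3p + 3 = 4p − 2, so p = 5/7.
Therefore Player I plays Straight with probability 1 − 5/7 = 2/7.

2/7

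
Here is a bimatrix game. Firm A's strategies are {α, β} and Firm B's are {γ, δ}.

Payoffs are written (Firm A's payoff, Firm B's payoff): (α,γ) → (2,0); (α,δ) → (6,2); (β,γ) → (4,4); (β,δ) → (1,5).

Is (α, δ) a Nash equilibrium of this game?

At (α, δ), Firm A earns 6; switching to β would give 1, so Firm A has no profitable deviation.
Firm B earns 2; switching to γ would give 0, so Firm B has no profitable deviation.
Neither player can gain by a unilateral deviation, so this profile is a Nash equilibrium.

Yes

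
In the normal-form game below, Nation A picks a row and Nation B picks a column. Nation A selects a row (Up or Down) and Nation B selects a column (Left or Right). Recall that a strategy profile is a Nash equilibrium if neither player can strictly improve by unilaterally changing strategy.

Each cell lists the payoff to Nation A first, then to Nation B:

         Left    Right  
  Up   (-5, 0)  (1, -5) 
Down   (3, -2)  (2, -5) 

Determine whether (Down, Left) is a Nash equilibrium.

Yes

At (Down, Left), Nation A earns 3; switching to Up would give -5, so Nation A has no profitable deviation.
Nation B earns -2; switching to Right would give -5, so Nation B has no profitable deviation.
Neither player can gain by a unilateral deviation, so this profile is a Nash equilibrium.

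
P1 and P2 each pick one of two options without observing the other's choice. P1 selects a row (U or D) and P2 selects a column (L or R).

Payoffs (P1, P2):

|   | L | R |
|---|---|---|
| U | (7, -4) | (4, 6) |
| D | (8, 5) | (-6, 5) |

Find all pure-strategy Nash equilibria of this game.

(U, L): P1 prefers D (8 > 7); P2 prefers R (6 > -4) — not an equilibrium.
(U, R): P1 gets 4 ≥ -6 from D, and P2 gets 6 ≥ -4 from L — Nash equilibrium.
(D, L): P1 gets 8 ≥ 7 from U, and P2 gets 5 ≥ 5 from R — Nash equilibrium.
(D, R): P1 prefers U (4 > -6) — not an equilibrium.

(U, R) and (D, L)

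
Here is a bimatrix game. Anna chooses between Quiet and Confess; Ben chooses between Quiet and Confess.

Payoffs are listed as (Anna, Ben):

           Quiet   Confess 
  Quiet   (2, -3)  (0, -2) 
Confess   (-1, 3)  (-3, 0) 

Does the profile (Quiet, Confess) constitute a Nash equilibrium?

At (Quiet, Confess), Anna earns 0; switching to Confess would give -3, so Anna has no profitable deviation.
Ben earns -2; switching to Quiet would give -3, so Ben has no profitable deviation.
Neither player can gain by a unilateral deviation, so this profile is a Nash equilibrium.

Yes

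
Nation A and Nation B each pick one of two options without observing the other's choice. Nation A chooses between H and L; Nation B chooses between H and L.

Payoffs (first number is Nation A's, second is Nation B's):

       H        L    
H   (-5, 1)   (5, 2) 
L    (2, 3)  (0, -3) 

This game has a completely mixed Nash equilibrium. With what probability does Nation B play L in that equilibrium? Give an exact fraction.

7/12

Let y be the probability that Nation B plays H. In a completely mixed equilibrium, Nation A must be indifferent between H and L.
Nation A's expected payoff from H is −5y + 5(1−y); from L it is 2y.
Setting these equal: −10y + 5 = 2y, so y = 5/12.
Therefore Nation B plays L with probability 1 − 5/12 = 7/12.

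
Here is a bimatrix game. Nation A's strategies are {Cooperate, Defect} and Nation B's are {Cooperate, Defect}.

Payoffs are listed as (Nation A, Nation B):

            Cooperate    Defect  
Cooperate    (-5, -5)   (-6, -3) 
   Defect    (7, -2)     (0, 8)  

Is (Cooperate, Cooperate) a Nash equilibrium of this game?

No

At (Cooperate, Cooperate), Nation A earns -5; switching to Defect would give 7, so Nation A would deviate.
Nation B earns -5; switching to Defect would give -3, so Nation B would deviate.
Since at least one player can profitably deviate, this is not a Nash equilibrium.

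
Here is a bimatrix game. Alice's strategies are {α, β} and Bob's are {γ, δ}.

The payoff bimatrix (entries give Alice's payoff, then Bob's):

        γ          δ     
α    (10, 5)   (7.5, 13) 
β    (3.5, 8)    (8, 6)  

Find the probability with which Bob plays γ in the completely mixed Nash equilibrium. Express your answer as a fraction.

Let y be the probability that Bob plays γ. In a completely mixed equilibrium, Alice must be indifferent between α and β.
Alice's expected payoff from α is 10y + 7.5(1−y); from β it is 3.5y + 8(1−y).
Setting these equal: 2.5y + 7.5 = −4.5y + 8, so y = 1/14.

1/14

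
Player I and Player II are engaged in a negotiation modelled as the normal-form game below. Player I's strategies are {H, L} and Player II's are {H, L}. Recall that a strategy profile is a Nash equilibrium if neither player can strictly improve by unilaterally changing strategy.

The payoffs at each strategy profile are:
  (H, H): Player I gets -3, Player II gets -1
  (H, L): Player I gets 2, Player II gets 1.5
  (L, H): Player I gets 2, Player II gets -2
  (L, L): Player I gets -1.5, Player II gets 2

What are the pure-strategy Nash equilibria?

(H, L)

(H, H): Player I prefers L (2 > -3); Player II prefers L (1.5 > -1) — not an equilibrium.
(H, L): Player I gets 2 ≥ -1.5 from L, and Player II gets 1.5 ≥ -1 from H — Nash equilibrium.
(L, H): Player II prefers L (2 > -2) — not an equilibrium.
(L, L): Player I prefers H (2 > -1.5) — not an equilibrium.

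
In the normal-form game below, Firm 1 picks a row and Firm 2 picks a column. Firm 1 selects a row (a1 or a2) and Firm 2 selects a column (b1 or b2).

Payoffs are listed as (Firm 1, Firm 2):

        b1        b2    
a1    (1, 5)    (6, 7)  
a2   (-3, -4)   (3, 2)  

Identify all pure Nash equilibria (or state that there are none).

(a1, b1): Firm 2 prefers b2 (7 > 5) — not an equilibrium.
(a1, b2): Firm 1 gets 6 ≥ 3 from a2, and Firm 2 gets 7 ≥ 5 from b1 — Nash equilibrium.
(a2, b1): Firm 1 prefers a1 (1 > -3); Firm 2 prefers b2 (2 > -4) — not an equilibrium.
(a2, b2): Firm 1 prefers a1 (6 > 3) — not an equilibrium.

(a1, b2)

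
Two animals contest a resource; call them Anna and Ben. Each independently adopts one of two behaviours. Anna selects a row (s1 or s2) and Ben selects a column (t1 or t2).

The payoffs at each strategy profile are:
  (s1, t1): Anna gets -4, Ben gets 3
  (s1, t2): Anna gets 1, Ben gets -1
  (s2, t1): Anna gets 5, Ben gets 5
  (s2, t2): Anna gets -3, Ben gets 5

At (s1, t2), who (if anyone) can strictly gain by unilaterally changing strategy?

Ben

Anna at (s1, t2) earns 1; deviating to s2 yields -3 — not better.
Ben earns -1; deviating to t1 yields 3 — a strict improvement.
Only Ben has a strictly profitable deviation.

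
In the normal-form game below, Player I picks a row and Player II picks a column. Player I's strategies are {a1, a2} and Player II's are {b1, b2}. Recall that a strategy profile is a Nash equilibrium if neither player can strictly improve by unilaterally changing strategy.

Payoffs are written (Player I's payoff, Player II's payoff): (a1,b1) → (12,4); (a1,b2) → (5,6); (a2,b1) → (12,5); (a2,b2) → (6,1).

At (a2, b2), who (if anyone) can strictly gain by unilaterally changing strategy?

Player II

Player I at (a2, b2) earns 6; deviating to a1 yields 5 — not better.
Player II earns 1; deviating to b1 yields 5 — a strict improvement.
Only Player II has a strictly profitable deviation.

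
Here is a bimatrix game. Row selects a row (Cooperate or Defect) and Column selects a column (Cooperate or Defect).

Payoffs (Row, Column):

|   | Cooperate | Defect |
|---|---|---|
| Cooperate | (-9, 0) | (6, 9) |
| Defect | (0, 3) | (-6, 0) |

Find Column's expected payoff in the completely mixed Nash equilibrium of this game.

First find x, the probability Row plays Cooperate, from Column's indifference between Cooperate and Defect: 3(1−x) = 9x, giving x = 1/4.
Since Column is indifferent in equilibrium, Column's expected payoff equals the payoff from either column against (1/4, 3/4). Using Cooperate: 3(3/4) = 9/4.

9/4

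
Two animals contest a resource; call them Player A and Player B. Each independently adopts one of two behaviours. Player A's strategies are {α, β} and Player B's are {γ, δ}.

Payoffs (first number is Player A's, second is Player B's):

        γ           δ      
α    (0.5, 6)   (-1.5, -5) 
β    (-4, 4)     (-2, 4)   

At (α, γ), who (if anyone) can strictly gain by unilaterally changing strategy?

Player A at (α, γ) earns 0.5; deviating to β yields -4 — not better.
Player B earns 6; deviating to δ yields -5 — not better.
Neither player can strictly improve; the profile is a Nash equilibrium.

Neither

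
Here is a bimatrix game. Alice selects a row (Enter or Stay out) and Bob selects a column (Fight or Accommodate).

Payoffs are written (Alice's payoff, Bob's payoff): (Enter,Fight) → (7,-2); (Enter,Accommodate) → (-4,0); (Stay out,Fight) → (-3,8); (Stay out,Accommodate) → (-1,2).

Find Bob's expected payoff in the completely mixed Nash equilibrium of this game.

First find x, the probability Alice plays Enter, from Bob's indifference between Fight and Accommodate: −2x + 8(1−x) = 2(1−x), giving x = 3/4.
Since Bob is indifferent in equilibrium, Bob's expected payoff equals the payoff from either column against (3/4, 1/4). Using Fight: −2(3/4) + 8(1/4) = 1/2.

1/2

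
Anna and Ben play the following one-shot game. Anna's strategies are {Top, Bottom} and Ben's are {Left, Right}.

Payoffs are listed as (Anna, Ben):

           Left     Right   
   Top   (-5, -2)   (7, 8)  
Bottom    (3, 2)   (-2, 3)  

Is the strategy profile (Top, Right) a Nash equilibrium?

Yes

At (Top, Right), Anna earns 7; switching to Bottom would give -2, so Anna has no profitable deviation.
Ben earns 8; switching to Left would give -2, so Ben has no profitable deviation.
Neither player can gain by a unilateral deviation, so this profile is a Nash equilibrium.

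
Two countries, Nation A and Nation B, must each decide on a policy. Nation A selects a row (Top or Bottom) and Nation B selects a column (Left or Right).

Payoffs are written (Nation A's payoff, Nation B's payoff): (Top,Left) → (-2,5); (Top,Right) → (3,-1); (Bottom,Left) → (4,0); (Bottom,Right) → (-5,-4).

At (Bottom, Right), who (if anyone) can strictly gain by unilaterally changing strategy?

Both

Nation A at (Bottom, Right) earns -5; deviating to Top yields 3 — a strict improvement.
Nation B earns -4; deviating to Left yields 0 — a strict improvement.
Both Nation A and Nation B have strictly profitable deviations.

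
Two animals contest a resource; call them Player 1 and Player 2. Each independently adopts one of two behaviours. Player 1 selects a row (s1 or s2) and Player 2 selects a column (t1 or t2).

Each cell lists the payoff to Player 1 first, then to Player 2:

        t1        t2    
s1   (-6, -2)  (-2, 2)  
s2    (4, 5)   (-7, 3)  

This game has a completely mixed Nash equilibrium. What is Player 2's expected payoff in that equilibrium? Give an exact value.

First find x, the probability Player 1 plays s1, from Player 2's indifference between t1 and t2: −2x + 5(1−x) = 2x + 3(1−x), giving x = 1/3.
Since Player 2 is indifferent in equilibrium, Player 2's expected payoff equals the payoff from either column against (1/3, 2/3). Using t1: −2(1/3) + 5(2/3) = 8/3.

8/3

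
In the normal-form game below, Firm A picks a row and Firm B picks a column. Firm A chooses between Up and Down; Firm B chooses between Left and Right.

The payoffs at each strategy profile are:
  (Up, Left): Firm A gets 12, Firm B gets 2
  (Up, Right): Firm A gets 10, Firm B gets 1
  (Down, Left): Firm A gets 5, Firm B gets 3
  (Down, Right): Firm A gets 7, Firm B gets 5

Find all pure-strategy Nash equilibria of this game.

(Up, Left)

(Up, Left): Firm A gets 12 ≥ 5 from Down, and Firm B gets 2 ≥ 1 from Right — Nash equilibrium.
(Up, Right): Firm B prefers Left (2 > 1) — not an equilibrium.
(Down, Left): Firm A prefers Up (12 > 5); Firm B prefers Right (5 > 3) — not an equilibrium.
(Down, Right): Firm A prefers Up (10 > 7) — not an equilibrium.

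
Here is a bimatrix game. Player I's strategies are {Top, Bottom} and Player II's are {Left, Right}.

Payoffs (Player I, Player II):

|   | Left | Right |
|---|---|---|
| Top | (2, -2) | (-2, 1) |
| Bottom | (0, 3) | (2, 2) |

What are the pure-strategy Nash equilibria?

(Top, Left): Player II prefers Right (1 > -2) — not an equilibrium.
(Top, Right): Player I prefers Bottom (2 > -2) — not an equilibrium.
(Bottom, Left): Player I prefers Top (2 > 0) — not an equilibrium.
(Bottom, Right): Player II prefers Left (3 > 2) — not an equilibrium.

none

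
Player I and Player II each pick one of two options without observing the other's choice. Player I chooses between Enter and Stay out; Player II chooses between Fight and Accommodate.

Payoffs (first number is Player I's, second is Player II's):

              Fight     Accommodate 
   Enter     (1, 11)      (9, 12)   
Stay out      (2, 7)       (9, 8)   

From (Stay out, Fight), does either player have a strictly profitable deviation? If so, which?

Player I at (Stay out, Fight) earns 2; deviating to Enter yields 1 — not better.
Player II earns 7; deviating to Accommodate yields 8 — a strict improvement.
Only Player II has a strictly profitable deviation.

Player II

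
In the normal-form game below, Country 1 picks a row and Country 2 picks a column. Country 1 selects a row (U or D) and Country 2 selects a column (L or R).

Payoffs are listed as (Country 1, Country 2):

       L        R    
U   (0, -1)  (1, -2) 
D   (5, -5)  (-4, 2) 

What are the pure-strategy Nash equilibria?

(U, L): Country 1 prefers D (5 > 0) — not an equilibrium.
(U, R): Country 2 prefers L (-1 > -2) — not an equilibrium.
(D, L): Country 2 prefers R (2 > -5) — not an equilibrium.
(D, R): Country 1 prefers U (1 > -4) — not an equilibrium.

none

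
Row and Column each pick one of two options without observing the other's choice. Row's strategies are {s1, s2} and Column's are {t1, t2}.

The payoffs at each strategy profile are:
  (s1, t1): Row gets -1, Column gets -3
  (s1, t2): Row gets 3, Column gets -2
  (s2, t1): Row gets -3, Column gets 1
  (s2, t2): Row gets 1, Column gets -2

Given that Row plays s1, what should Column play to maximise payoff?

t2

Against s1, Column earns -3 from t1 and -2 from t2.
So t2 is the best response.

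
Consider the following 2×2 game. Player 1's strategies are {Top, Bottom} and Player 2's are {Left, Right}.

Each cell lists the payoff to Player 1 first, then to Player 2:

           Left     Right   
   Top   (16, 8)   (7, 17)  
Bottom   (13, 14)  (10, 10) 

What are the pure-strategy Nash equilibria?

none

(Top, Left): Player 2 prefers Right (17 > 8) — not an equilibrium.
(Top, Right): Player 1 prefers Bottom (10 > 7) — not an equilibrium.
(Bottom, Left): Player 1 prefers Top (16 > 13) — not an equilibrium.
(Bottom, Right): Player 2 prefers Left (14 > 10) — not an equilibrium.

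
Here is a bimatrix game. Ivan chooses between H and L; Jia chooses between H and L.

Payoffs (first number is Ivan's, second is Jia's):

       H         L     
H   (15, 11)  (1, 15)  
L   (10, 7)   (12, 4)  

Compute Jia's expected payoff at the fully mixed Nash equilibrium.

61/7

First find p, the probability Ivan plays H, from Jia's indifference between H and L: 11p + 7(1−p) = 15p + 4(1−p), giving p = 3/7.
Since Jia is indifferent in equilibrium, Jia's expected payoff equals the payoff from either column against (3/7, 4/7). Using H: 11(3/7) + 7(4/7) = 61/7.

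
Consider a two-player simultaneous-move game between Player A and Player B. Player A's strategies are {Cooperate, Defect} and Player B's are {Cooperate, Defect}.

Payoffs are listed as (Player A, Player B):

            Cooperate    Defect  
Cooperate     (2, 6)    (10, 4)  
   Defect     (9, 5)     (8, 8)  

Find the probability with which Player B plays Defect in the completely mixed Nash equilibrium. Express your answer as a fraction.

Let y be the probability that Player B plays Cooperate. In a completely mixed equilibrium, Player A must be indifferent between Cooperate and Defect.
Player A's expected payoff from Cooperate is 2y + 10(1−y); from Defect it is 9y + 8(1−y).
Setting these equal: −8y + 10 = y + 8, so y = 2/9.
Therefore Player B plays Defect with probability 1 − 2/9 = 7/9.

7/9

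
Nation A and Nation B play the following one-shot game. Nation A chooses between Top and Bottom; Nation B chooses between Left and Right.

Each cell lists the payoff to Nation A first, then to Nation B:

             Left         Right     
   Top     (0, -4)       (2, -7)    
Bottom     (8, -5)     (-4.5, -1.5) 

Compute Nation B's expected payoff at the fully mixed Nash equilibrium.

First find x, the probability Nation A plays Top, from Nation B's indifference between Left and Right: −4x − 5(1−x) = −7x − 1.5(1−x), giving x = 7/13.
Since Nation B is indifferent in equilibrium, Nation B's expected payoff equals the payoff from either column against (7/13, 6/13). Using Left: −4(7/13) − 5(6/13) = -58/13.

-58/13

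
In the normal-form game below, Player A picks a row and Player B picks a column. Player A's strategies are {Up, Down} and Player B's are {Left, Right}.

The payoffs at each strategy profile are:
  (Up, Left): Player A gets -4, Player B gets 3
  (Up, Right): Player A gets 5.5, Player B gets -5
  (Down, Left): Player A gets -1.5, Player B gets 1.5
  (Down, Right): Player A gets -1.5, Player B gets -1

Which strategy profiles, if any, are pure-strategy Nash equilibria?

(Up, Left): Player A prefers Down (-1.5 > -4) — not an equilibrium.
(Up, Right): Player B prefers Left (3 > -5) — not an equilibrium.
(Down, Left): Player A gets -1.5 ≥ -4 from Up, and Player B gets 1.5 ≥ -1 from Right — Nash equilibrium.
(Down, Right): Player A prefers Up (5.5 > -1.5); Player B prefers Left (1.5 > -1) — not an equilibrium.

(Down, Left)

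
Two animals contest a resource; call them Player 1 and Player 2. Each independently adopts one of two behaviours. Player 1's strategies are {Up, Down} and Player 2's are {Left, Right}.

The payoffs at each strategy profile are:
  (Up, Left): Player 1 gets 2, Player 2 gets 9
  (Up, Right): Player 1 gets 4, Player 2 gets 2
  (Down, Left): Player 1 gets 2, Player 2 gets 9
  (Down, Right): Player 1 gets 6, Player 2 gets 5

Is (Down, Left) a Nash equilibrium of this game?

At (Down, Left), Player 1 earns 2; switching to Up would give 2, so Player 1 has no profitable deviation.
Player 2 earns 9; switching to Right would give 5, so Player 2 has no profitable deviation.
Neither player can gain by a unilateral deviation, so this profile is a Nash equilibrium.

Yes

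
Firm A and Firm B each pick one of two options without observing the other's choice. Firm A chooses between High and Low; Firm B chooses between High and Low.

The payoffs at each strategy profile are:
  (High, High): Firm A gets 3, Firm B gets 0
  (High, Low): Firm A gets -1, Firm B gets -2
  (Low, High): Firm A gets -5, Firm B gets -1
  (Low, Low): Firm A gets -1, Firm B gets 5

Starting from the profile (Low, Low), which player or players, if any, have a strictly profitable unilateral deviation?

Firm A at (Low, Low) earns -1; deviating to High yields -1 — not better.
Firm B earns 5; deviating to High yields -1 — not better.
Neither player can strictly improve; the profile is a Nash equilibrium.

Neither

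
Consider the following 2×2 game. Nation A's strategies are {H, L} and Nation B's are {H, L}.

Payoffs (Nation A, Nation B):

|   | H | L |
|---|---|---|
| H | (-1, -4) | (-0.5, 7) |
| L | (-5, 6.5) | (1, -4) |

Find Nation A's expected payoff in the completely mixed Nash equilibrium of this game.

-7/11

First find q, the probability Nation B plays H, from Nation A's indifference between H and L: −q − 0.5(1−q) = −5q + (1−q), giving q = 3/11.
Since Nation A is indifferent in equilibrium, Nation A's expected payoff equals the payoff from either row against (3/11, 8/11). Using H: −(3/11) − 0.5(8/11) = -7/11.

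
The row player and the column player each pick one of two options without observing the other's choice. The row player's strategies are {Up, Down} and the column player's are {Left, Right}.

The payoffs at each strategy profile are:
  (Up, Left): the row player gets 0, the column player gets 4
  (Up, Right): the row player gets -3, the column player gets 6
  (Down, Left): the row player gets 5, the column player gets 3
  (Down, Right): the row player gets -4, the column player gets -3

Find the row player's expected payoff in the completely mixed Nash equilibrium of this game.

First find q, the probability the column player plays Left, from the row player's indifference between Up and Down: −3(1−q) = 5q − 4(1−q), giving q = 1/6.
Since the row player is indifferent in equilibrium, the row player's expected payoff equals the payoff from either row against (1/6, 5/6). Using Up: −3(5/6) = -5/2.

-5/2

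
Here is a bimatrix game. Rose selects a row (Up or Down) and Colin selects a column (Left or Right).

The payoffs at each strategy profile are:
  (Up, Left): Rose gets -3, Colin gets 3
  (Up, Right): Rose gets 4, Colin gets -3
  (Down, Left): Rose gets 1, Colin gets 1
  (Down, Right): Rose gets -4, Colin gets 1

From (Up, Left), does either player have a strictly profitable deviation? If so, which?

Rose

Rose at (Up, Left) earns -3; deviating to Down yields 1 — a strict improvement.
Colin earns 3; deviating to Right yields -3 — not better.
Only Rose has a strictly profitable deviation.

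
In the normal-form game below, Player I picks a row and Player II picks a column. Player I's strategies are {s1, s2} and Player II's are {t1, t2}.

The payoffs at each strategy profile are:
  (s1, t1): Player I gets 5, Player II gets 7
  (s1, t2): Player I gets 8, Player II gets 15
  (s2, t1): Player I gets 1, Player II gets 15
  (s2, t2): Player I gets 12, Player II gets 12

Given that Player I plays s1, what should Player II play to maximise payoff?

Against s1, Player II earns 7 from t1 and 15 from t2.
So t2 is the best response.

t2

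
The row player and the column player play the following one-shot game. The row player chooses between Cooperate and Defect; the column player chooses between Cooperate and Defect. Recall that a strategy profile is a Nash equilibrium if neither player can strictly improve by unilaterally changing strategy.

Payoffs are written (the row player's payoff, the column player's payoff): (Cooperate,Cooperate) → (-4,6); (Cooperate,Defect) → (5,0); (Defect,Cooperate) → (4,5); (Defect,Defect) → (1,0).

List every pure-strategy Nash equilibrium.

(Defect, Cooperate)

(Cooperate, Cooperate): the row player prefers Defect (4 > -4) — not an equilibrium.
(Cooperate, Defect): the column player prefers Cooperate (6 > 0) — not an equilibrium.
(Defect, Cooperate): the row player gets 4 ≥ -4 from Cooperate, and the column player gets 5 ≥ 0 from Defect — Nash equilibrium.
(Defect, Defect): the row player prefers Cooperate (5 > 1); the column player prefers Cooperate (5 > 0) — not an equilibrium.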